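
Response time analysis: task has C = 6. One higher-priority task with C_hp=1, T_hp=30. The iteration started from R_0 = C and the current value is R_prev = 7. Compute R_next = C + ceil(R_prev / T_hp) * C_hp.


R_next = C + ceil(R_prev / T_hp) * C_hp
ceil(7 / 30) = ceil(0.2333) = 1
Interference = 1 * 1 = 1
R_next = 6 + 1 = 7
R_next = R_prev, so the iteration has converged (response time = 7).

7


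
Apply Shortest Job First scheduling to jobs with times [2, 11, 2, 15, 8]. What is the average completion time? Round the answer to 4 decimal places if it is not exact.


SJF order (ascending): [2, 2, 8, 11, 15]
Completion times:
  Job 1: burst=2, C=2
  Job 2: burst=2, C=4
  Job 3: burst=8, C=12
  Job 4: burst=11, C=23
  Job 5: burst=15, C=38
Average completion = 79/5 = 15.8

15.8


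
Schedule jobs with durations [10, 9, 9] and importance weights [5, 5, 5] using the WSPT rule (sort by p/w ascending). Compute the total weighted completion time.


Compute p/w ratios and sort ascending (WSPT): [(9, 5), (9, 5), (10, 5)]
Compute weighted completion times:
  Job (p=9,w=5): C=9, w*C=5*9=45
  Job (p=9,w=5): C=18, w*C=5*18=90
  Job (p=10,w=5): C=28, w*C=5*28=140
Total weighted completion time = 275

275


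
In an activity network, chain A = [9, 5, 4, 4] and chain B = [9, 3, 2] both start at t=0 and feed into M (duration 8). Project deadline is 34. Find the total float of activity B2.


Forward pass: ES(B2) = sum of predecessors on chain B = 9
EF = ES + duration = 9 + 3 = 12
Backward pass: LF(M) = deadline = 34; LS(M) = 34 - 8 = 26
LF(B2) = LS(M) - sum(successors on chain B) = 26 - 2 = 24
LS = LF - duration = 24 - 3 = 21
Total float = LS - ES = 21 - 9 = 12

12


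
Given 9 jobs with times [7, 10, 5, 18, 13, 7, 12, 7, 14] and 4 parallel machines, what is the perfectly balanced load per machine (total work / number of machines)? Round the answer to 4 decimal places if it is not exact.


Total processing time = 7 + 10 + 5 + 18 + 13 + 7 + 12 + 7 + 14 = 93
Number of machines = 4
Ideal balanced load = 93 / 4 = 23.25

23.25


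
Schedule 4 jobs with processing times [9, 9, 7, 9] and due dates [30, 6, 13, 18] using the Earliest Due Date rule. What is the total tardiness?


Sort by due date (EDD order): [(9, 6), (7, 13), (9, 18), (9, 30)]
Compute completion times and tardiness:
  Job 1: p=9, d=6, C=9, tardiness=max(0,9-6)=3
  Job 2: p=7, d=13, C=16, tardiness=max(0,16-13)=3
  Job 3: p=9, d=18, C=25, tardiness=max(0,25-18)=7
  Job 4: p=9, d=30, C=34, tardiness=max(0,34-30)=4
Total tardiness = 17

17


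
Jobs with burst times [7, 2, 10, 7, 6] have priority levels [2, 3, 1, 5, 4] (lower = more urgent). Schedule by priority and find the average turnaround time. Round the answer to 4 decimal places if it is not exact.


Sort by priority (ascending = highest first):
Order: [(1, 10), (2, 7), (3, 2), (4, 6), (5, 7)]
Completion times:
  Priority 1, burst=10, C=10
  Priority 2, burst=7, C=17
  Priority 3, burst=2, C=19
  Priority 4, burst=6, C=25
  Priority 5, burst=7, C=32
Average turnaround = 103/5 = 20.6

20.6


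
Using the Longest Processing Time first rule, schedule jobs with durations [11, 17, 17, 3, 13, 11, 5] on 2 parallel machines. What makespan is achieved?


Sort jobs in decreasing order (LPT): [17, 17, 13, 11, 11, 5, 3]
Assign each job to the least loaded machine:
  Machine 1: jobs [17, 13, 5, 3], load = 38
  Machine 2: jobs [17, 11, 11], load = 39
Makespan = max load = 39

39


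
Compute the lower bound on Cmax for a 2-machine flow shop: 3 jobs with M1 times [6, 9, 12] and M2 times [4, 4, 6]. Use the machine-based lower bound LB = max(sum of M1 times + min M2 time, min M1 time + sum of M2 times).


LB1 = sum(M1 times) + min(M2 times) = 27 + 4 = 31
LB2 = min(M1 times) + sum(M2 times) = 6 + 14 = 20
Lower bound = max(LB1, LB2) = max(31, 20) = 31

31


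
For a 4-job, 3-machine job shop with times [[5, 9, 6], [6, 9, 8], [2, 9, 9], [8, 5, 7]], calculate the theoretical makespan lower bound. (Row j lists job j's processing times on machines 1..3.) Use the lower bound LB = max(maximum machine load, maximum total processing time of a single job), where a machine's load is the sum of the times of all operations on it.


Machine loads:
  Machine 1: 5 + 6 + 2 + 8 = 21
  Machine 2: 9 + 9 + 9 + 5 = 32
  Machine 3: 6 + 8 + 9 + 7 = 30
Max machine load = 32
Job totals:
  Job 1: 20
  Job 2: 23
  Job 3: 20
  Job 4: 20
Max job total = 23
Lower bound = max(32, 23) = 32

32


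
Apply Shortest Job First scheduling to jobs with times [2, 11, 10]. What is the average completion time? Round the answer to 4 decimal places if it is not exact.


SJF order (ascending): [2, 10, 11]
Completion times:
  Job 1: burst=2, C=2
  Job 2: burst=10, C=12
  Job 3: burst=11, C=23
Average completion = 37/3 = 12.3333

12.3333


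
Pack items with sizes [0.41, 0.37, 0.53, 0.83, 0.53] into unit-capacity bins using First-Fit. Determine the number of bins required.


Place items sequentially using First-Fit:
  Item 0.41 -> new Bin 1
  Item 0.37 -> Bin 1 (now 0.78)
  Item 0.53 -> new Bin 2
  Item 0.83 -> new Bin 3
  Item 0.53 -> new Bin 4
Total bins used = 4

4


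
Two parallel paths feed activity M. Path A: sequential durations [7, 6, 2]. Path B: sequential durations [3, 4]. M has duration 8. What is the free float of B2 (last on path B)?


ES(B2) = sum of predecessors on chain B = 3
EF(B2) = ES + duration = 3 + 4 = 7
Successor of B2 is M. ES(M) = max(sum(A), sum(B)) = max(15, 7) = 15
Free float = ES(successor) - EF(current) = 15 - 7 = 8

8


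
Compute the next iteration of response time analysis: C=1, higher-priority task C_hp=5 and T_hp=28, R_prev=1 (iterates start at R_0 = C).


R_next = C + ceil(R_prev / T_hp) * C_hp
ceil(1 / 28) = ceil(0.0357) = 1
Interference = 1 * 5 = 5
R_next = 1 + 5 = 6

6


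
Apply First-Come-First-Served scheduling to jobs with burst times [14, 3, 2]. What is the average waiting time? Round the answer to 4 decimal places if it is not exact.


FCFS order (as given): [14, 3, 2]
Waiting times:
  Job 1: wait = 0
  Job 2: wait = 14
  Job 3: wait = 17
Sum of waiting times = 31
Average waiting time = 31/3 = 10.3333

10.3333


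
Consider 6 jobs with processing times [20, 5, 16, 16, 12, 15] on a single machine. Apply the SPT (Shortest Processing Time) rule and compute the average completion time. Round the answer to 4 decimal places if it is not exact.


Sort jobs by processing time (SPT order): [5, 12, 15, 16, 16, 20]
Compute completion times sequentially:
  Job 1: processing = 5, completes at 5
  Job 2: processing = 12, completes at 17
  Job 3: processing = 15, completes at 32
  Job 4: processing = 16, completes at 48
  Job 5: processing = 16, completes at 64
  Job 6: processing = 20, completes at 84
Sum of completion times = 250
Average completion time = 250/6 = 41.6667

41.6667


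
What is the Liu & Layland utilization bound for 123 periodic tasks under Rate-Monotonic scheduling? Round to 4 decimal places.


Compute 2^(1/123) = 1.0056512513
Subtract 1: 1.0056512513 - 1 = 0.0056512513
Multiply by n: 123 * 0.0056512513 = 0.6951039099
Round to 4 dp: 0.6951

0.6951


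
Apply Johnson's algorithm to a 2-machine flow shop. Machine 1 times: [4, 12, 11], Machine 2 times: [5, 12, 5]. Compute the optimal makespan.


Apply Johnson's rule:
  Group 1 (a <= b): [(1, 4, 5), (2, 12, 12)]
  Group 2 (a > b): [(3, 11, 5)]
Optimal job order: [1, 2, 3]
Schedule:
  Job 1: M1 done at 4, M2 done at 9
  Job 2: M1 done at 16, M2 done at 28
  Job 3: M1 done at 27, M2 done at 33
Makespan = 33

33


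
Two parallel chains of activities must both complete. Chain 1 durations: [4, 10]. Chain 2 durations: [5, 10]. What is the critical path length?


Path A total = 4 + 10 = 14
Path B total = 5 + 10 = 15
Critical path = longest path = max(14, 15) = 15

15


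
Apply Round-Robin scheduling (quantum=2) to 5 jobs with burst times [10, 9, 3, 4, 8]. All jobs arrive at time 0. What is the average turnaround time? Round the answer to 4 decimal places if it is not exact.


Time quantum = 2
Execution trace:
  J1 runs 2 units, time = 2
  J2 runs 2 units, time = 4
  J3 runs 2 units, time = 6
  J4 runs 2 units, time = 8
  J5 runs 2 units, time = 10
  J1 runs 2 units, time = 12
  J2 runs 2 units, time = 14
  J3 runs 1 units, time = 15
  J4 runs 2 units, time = 17
  J5 runs 2 units, time = 19
  J1 runs 2 units, time = 21
  J2 runs 2 units, time = 23
  J5 runs 2 units, time = 25
  J1 runs 2 units, time = 27
  J2 runs 2 units, time = 29
  J5 runs 2 units, time = 31
  J1 runs 2 units, time = 33
  J2 runs 1 units, time = 34
Finish times: [33, 34, 15, 17, 31]
Average turnaround = 130/5 = 26.0

26.0


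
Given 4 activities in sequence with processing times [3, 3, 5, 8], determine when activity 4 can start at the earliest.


Activity 4 starts after activities 1 through 3 complete.
Predecessor durations: [3, 3, 5]
ES = 3 + 3 + 5 = 11

11


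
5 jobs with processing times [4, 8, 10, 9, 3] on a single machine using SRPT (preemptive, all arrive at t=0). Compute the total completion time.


Since all jobs arrive at t=0, SRPT equals SPT ordering.
SPT order: [3, 4, 8, 9, 10]
Completion times:
  Job 1: p=3, C=3
  Job 2: p=4, C=7
  Job 3: p=8, C=15
  Job 4: p=9, C=24
  Job 5: p=10, C=34
Total completion time = 3 + 7 + 15 + 24 + 34 = 83

83


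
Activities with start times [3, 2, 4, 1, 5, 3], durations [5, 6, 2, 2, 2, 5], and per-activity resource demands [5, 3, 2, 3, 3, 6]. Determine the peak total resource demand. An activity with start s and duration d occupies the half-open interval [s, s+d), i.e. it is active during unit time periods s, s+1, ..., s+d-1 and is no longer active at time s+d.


Each activity i is active on [start_i, start_i + duration_i).
Compute total resource usage per time slot:
  t=0: active resources = [], total = 0
  t=1: active resources = [3], total = 3
  t=2: active resources = [3, 3], total = 6
  t=3: active resources = [5, 3, 6], total = 14
  t=4: active resources = [5, 3, 2, 6], total = 16
  t=5: active resources = [5, 3, 2, 3, 6], total = 19
  t=6: active resources = [5, 3, 3, 6], total = 17
  t=7: active resources = [5, 3, 6], total = 14
Peak resource demand = 19

19


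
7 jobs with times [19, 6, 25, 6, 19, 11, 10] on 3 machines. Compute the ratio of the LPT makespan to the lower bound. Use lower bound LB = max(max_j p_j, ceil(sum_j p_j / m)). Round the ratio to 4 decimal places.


LPT order: [25, 19, 19, 11, 10, 6, 6]
Machine loads after assignment: [31, 30, 35]
LPT makespan = 35
Lower bound = max(max_job, ceil(total/3)) = max(25, 32) = 32
Ratio = 35 / 32 = 1.0938

1.0938


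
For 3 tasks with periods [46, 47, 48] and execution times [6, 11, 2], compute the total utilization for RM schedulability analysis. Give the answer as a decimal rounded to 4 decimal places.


Compute individual utilizations (exact fractions):
  Task 1: C/T = 6/46 = 3/23 (approx. 0.1304)
  Task 2: C/T = 11/47 (approx. 0.234)
  Task 3: C/T = 2/48 = 1/24 (approx. 0.0417)
Total utilization U = 3/23 + 11/47 + 1/24 = 10537/25944
Rounded to 4 decimal places: U = 0.4061
RM (Liu & Layland) bound for 3 tasks = 0.779763; compare with U = 10537/25944 (approx. 0.406144)
U <= bound, so schedulable by RM sufficient condition.

0.4061


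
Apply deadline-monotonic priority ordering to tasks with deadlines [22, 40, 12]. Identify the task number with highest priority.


Sort tasks by relative deadline (ascending):
  Task 3: deadline = 12
  Task 1: deadline = 22
  Task 2: deadline = 40
Priority order (highest first): [3, 1, 2]
Highest priority task = 3

3


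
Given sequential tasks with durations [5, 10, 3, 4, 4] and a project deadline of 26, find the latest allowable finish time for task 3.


LF(activity 3) = deadline - sum of successor durations
Successors: activities 4 through 5 with durations [4, 4]
Sum of successor durations = 8
LF = 26 - 8 = 18

18


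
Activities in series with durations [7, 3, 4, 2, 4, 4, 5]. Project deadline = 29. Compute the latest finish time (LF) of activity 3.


LF(activity 3) = deadline - sum of successor durations
Successors: activities 4 through 7 with durations [2, 4, 4, 5]
Sum of successor durations = 15
LF = 29 - 15 = 14

14


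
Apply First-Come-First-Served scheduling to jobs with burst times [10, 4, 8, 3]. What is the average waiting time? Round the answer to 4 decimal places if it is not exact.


FCFS order (as given): [10, 4, 8, 3]
Waiting times:
  Job 1: wait = 0
  Job 2: wait = 10
  Job 3: wait = 14
  Job 4: wait = 22
Sum of waiting times = 46
Average waiting time = 46/4 = 11.5

11.5


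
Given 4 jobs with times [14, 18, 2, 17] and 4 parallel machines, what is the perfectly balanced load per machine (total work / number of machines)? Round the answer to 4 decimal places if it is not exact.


Total processing time = 14 + 18 + 2 + 17 = 51
Number of machines = 4
Ideal balanced load = 51 / 4 = 12.75

12.75


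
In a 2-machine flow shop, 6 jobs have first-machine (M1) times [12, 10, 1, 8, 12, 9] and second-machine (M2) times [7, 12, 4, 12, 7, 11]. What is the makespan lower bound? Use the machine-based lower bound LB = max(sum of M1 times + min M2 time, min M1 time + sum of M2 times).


LB1 = sum(M1 times) + min(M2 times) = 52 + 4 = 56
LB2 = min(M1 times) + sum(M2 times) = 1 + 53 = 54
Lower bound = max(LB1, LB2) = max(56, 54) = 56

56


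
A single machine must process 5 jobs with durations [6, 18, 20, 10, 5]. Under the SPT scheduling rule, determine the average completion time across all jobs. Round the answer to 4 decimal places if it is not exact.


Sort jobs by processing time (SPT order): [5, 6, 10, 18, 20]
Compute completion times sequentially:
  Job 1: processing = 5, completes at 5
  Job 2: processing = 6, completes at 11
  Job 3: processing = 10, completes at 21
  Job 4: processing = 18, completes at 39
  Job 5: processing = 20, completes at 59
Sum of completion times = 135
Average completion time = 135/5 = 27.0

27.0


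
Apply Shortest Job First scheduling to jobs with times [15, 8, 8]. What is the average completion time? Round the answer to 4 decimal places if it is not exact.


SJF order (ascending): [8, 8, 15]
Completion times:
  Job 1: burst=8, C=8
  Job 2: burst=8, C=16
  Job 3: burst=15, C=31
Average completion = 55/3 = 18.3333

18.3333


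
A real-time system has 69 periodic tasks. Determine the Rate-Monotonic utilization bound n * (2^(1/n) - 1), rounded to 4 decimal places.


Compute 2^(1/69) = 1.0100962378
Subtract 1: 1.0100962378 - 1 = 0.0100962378
Multiply by n: 69 * 0.0100962378 = 0.6966404082
Round to 4 dp: 0.6966

0.6966


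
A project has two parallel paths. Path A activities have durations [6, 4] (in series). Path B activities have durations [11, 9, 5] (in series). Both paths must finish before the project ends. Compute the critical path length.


Path A total = 6 + 4 = 10
Path B total = 11 + 9 + 5 = 25
Critical path = longest path = max(10, 25) = 25

25


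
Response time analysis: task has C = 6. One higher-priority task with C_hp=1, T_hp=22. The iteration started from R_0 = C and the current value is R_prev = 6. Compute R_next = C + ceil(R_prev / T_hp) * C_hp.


R_next = C + ceil(R_prev / T_hp) * C_hp
ceil(6 / 22) = ceil(0.2727) = 1
Interference = 1 * 1 = 1
R_next = 6 + 1 = 7

7


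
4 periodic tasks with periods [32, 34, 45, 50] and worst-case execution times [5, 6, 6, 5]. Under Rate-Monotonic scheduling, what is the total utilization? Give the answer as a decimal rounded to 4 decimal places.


Compute individual utilizations (exact fractions):
  Task 1: C/T = 5/32 (approx. 0.1563)
  Task 2: C/T = 6/34 = 3/17 (approx. 0.1765)
  Task 3: C/T = 6/45 = 2/15 (approx. 0.1333)
  Task 4: C/T = 5/50 = 1/10 (approx. 0.1)
Total utilization U = 5/32 + 3/17 + 2/15 + 1/10 = 4619/8160
Rounded to 4 decimal places: U = 0.5661
RM (Liu & Layland) bound for 4 tasks = 0.756828; compare with U = 4619/8160 (approx. 0.566054)
U <= bound, so schedulable by RM sufficient condition.

0.5661


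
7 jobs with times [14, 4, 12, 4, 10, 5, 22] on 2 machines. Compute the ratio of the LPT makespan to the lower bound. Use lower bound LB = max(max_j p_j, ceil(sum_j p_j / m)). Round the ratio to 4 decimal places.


LPT order: [22, 14, 12, 10, 5, 4, 4]
Machine loads after assignment: [36, 35]
LPT makespan = 36
Lower bound = max(max_job, ceil(total/2)) = max(22, 36) = 36
Ratio = 36 / 36 = 1.0

1.0


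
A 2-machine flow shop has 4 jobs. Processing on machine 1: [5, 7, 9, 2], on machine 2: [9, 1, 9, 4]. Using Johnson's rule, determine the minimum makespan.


Apply Johnson's rule:
  Group 1 (a <= b): [(4, 2, 4), (1, 5, 9), (3, 9, 9)]
  Group 2 (a > b): [(2, 7, 1)]
Optimal job order: [4, 1, 3, 2]
Schedule:
  Job 4: M1 done at 2, M2 done at 6
  Job 1: M1 done at 7, M2 done at 16
  Job 3: M1 done at 16, M2 done at 25
  Job 2: M1 done at 23, M2 done at 26
Makespan = 26

26


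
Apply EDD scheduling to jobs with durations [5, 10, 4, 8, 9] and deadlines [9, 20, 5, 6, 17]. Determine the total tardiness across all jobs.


Sort by due date (EDD order): [(4, 5), (8, 6), (5, 9), (9, 17), (10, 20)]
Compute completion times and tardiness:
  Job 1: p=4, d=5, C=4, tardiness=max(0,4-5)=0
  Job 2: p=8, d=6, C=12, tardiness=max(0,12-6)=6
  Job 3: p=5, d=9, C=17, tardiness=max(0,17-9)=8
  Job 4: p=9, d=17, C=26, tardiness=max(0,26-17)=9
  Job 5: p=10, d=20, C=36, tardiness=max(0,36-20)=16
Total tardiness = 39

39


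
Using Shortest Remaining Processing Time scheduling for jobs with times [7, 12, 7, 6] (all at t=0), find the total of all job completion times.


Since all jobs arrive at t=0, SRPT equals SPT ordering.
SPT order: [6, 7, 7, 12]
Completion times:
  Job 1: p=6, C=6
  Job 2: p=7, C=13
  Job 3: p=7, C=20
  Job 4: p=12, C=32
Total completion time = 6 + 13 + 20 + 32 = 71

71


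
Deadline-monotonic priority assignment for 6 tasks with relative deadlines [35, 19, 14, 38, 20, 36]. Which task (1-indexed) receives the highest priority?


Sort tasks by relative deadline (ascending):
  Task 3: deadline = 14
  Task 2: deadline = 19
  Task 5: deadline = 20
  Task 1: deadline = 35
  Task 6: deadline = 36
  Task 4: deadline = 38
Priority order (highest first): [3, 2, 5, 1, 6, 4]
Highest priority task = 3

3


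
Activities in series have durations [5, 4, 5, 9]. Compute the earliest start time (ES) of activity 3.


Activity 3 starts after activities 1 through 2 complete.
Predecessor durations: [5, 4]
ES = 5 + 4 = 9

9


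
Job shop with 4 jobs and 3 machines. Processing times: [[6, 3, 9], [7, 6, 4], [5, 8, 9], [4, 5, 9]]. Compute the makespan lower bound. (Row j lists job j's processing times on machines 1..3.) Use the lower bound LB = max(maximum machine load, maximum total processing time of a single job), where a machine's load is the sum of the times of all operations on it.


Machine loads:
  Machine 1: 6 + 7 + 5 + 4 = 22
  Machine 2: 3 + 6 + 8 + 5 = 22
  Machine 3: 9 + 4 + 9 + 9 = 31
Max machine load = 31
Job totals:
  Job 1: 18
  Job 2: 17
  Job 3: 22
  Job 4: 18
Max job total = 22
Lower bound = max(31, 22) = 31

31


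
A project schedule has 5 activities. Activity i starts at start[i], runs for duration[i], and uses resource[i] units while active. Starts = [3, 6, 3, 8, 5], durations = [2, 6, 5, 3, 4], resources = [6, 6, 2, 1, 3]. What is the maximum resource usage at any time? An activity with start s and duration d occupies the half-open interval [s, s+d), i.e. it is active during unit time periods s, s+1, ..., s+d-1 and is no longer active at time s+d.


Each activity i is active on [start_i, start_i + duration_i).
Compute total resource usage per time slot:
  t=0: active resources = [], total = 0
  t=1: active resources = [], total = 0
  t=2: active resources = [], total = 0
  t=3: active resources = [6, 2], total = 8
  t=4: active resources = [6, 2], total = 8
  t=5: active resources = [2, 3], total = 5
  t=6: active resources = [6, 2, 3], total = 11
  t=7: active resources = [6, 2, 3], total = 11
  t=8: active resources = [6, 1, 3], total = 10
  t=9: active resources = [6, 1], total = 7
  t=10: active resources = [6, 1], total = 7
  t=11: active resources = [6], total = 6
Peak resource demand = 11

11


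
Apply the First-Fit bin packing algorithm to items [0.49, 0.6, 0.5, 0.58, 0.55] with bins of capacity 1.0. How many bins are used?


Place items sequentially using First-Fit:
  Item 0.49 -> new Bin 1
  Item 0.6 -> new Bin 2
  Item 0.5 -> Bin 1 (now 0.99)
  Item 0.58 -> new Bin 3
  Item 0.55 -> new Bin 4
Total bins used = 4

4


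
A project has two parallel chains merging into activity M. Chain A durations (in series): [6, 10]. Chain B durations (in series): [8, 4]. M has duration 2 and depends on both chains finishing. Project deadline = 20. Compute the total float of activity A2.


Forward pass: ES(A2) = sum of predecessors on chain A = 6
EF = ES + duration = 6 + 10 = 16
Backward pass: LF(M) = deadline = 20; LS(M) = 20 - 2 = 18
LF(A2) = LS(M) - sum(successors on chain A) = 18 - 0 = 18
LS = LF - duration = 18 - 10 = 8
Total float = LS - ES = 8 - 6 = 2

2


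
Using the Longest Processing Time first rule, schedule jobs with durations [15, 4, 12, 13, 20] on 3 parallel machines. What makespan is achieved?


Sort jobs in decreasing order (LPT): [20, 15, 13, 12, 4]
Assign each job to the least loaded machine:
  Machine 1: jobs [20], load = 20
  Machine 2: jobs [15, 4], load = 19
  Machine 3: jobs [13, 12], load = 25
Makespan = max load = 25

25


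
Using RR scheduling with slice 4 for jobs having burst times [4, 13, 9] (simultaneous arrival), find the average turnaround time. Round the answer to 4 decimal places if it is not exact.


Time quantum = 4
Execution trace:
  J1 runs 4 units, time = 4
  J2 runs 4 units, time = 8
  J3 runs 4 units, time = 12
  J2 runs 4 units, time = 16
  J3 runs 4 units, time = 20
  J2 runs 4 units, time = 24
  J3 runs 1 units, time = 25
  J2 runs 1 units, time = 26
Finish times: [4, 26, 25]
Average turnaround = 55/3 = 18.3333

18.3333


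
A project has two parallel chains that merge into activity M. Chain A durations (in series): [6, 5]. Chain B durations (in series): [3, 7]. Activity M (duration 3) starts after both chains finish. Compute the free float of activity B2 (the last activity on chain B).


ES(B2) = sum of predecessors on chain B = 3
EF(B2) = ES + duration = 3 + 7 = 10
Successor of B2 is M. ES(M) = max(sum(A), sum(B)) = max(11, 10) = 11
Free float = ES(successor) - EF(current) = 11 - 10 = 1

1


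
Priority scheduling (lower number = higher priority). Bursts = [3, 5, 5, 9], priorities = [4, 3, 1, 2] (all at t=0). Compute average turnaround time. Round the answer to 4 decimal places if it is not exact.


Sort by priority (ascending = highest first):
Order: [(1, 5), (2, 9), (3, 5), (4, 3)]
Completion times:
  Priority 1, burst=5, C=5
  Priority 2, burst=9, C=14
  Priority 3, burst=5, C=19
  Priority 4, burst=3, C=22
Average turnaround = 60/4 = 15.0

15.0


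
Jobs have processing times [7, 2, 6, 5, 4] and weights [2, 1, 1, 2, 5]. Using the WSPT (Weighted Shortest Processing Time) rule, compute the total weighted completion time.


Compute p/w ratios and sort ascending (WSPT): [(4, 5), (2, 1), (5, 2), (7, 2), (6, 1)]
Compute weighted completion times:
  Job (p=4,w=5): C=4, w*C=5*4=20
  Job (p=2,w=1): C=6, w*C=1*6=6
  Job (p=5,w=2): C=11, w*C=2*11=22
  Job (p=7,w=2): C=18, w*C=2*18=36
  Job (p=6,w=1): C=24, w*C=1*24=24
Total weighted completion time = 108

108


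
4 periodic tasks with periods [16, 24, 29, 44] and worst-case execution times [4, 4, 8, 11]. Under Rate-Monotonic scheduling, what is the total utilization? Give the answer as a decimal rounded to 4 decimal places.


Compute individual utilizations (exact fractions):
  Task 1: C/T = 4/16 = 1/4 (approx. 0.25)
  Task 2: C/T = 4/24 = 1/6 (approx. 0.1667)
  Task 3: C/T = 8/29 (approx. 0.2759)
  Task 4: C/T = 11/44 = 1/4 (approx. 0.25)
Total utilization U = 1/4 + 1/6 + 8/29 + 1/4 = 82/87
Rounded to 4 decimal places: U = 0.9425
RM (Liu & Layland) bound for 4 tasks = 0.756828; compare with U = 82/87 (approx. 0.942529)
bound < U <= 1, so the RM sufficient condition is not met (inconclusive; an exact test such as response-time analysis is needed).

0.9425


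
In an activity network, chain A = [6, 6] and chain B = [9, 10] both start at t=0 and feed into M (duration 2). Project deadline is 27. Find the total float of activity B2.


Forward pass: ES(B2) = sum of predecessors on chain B = 9
EF = ES + duration = 9 + 10 = 19
Backward pass: LF(M) = deadline = 27; LS(M) = 27 - 2 = 25
LF(B2) = LS(M) - sum(successors on chain B) = 25 - 0 = 25
LS = LF - duration = 25 - 10 = 15
Total float = LS - ES = 15 - 9 = 6

6


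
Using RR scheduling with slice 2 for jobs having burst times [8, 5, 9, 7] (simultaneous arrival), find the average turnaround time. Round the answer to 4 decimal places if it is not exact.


Time quantum = 2
Execution trace:
  J1 runs 2 units, time = 2
  J2 runs 2 units, time = 4
  J3 runs 2 units, time = 6
  J4 runs 2 units, time = 8
  J1 runs 2 units, time = 10
  J2 runs 2 units, time = 12
  J3 runs 2 units, time = 14
  J4 runs 2 units, time = 16
  J1 runs 2 units, time = 18
  J2 runs 1 units, time = 19
  J3 runs 2 units, time = 21
  J4 runs 2 units, time = 23
  J1 runs 2 units, time = 25
  J3 runs 2 units, time = 27
  J4 runs 1 units, time = 28
  J3 runs 1 units, time = 29
Finish times: [25, 19, 29, 28]
Average turnaround = 101/4 = 25.25

25.25


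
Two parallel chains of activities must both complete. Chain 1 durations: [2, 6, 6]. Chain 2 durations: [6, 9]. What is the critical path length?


Path A total = 2 + 6 + 6 = 14
Path B total = 6 + 9 = 15
Critical path = longest path = max(14, 15) = 15

15


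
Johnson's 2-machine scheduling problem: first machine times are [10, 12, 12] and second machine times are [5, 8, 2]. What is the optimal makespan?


Apply Johnson's rule:
  Group 1 (a <= b): []
  Group 2 (a > b): [(2, 12, 8), (1, 10, 5), (3, 12, 2)]
Optimal job order: [2, 1, 3]
Schedule:
  Job 2: M1 done at 12, M2 done at 20
  Job 1: M1 done at 22, M2 done at 27
  Job 3: M1 done at 34, M2 done at 36
Makespan = 36

36


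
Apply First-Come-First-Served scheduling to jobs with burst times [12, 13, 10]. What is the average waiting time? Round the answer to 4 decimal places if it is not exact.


FCFS order (as given): [12, 13, 10]
Waiting times:
  Job 1: wait = 0
  Job 2: wait = 12
  Job 3: wait = 25
Sum of waiting times = 37
Average waiting time = 37/3 = 12.3333

12.3333


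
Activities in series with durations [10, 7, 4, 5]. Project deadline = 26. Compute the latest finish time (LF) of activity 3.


LF(activity 3) = deadline - sum of successor durations
Successors: activities 4 through 4 with durations [5]
Sum of successor durations = 5
LF = 26 - 5 = 21

21


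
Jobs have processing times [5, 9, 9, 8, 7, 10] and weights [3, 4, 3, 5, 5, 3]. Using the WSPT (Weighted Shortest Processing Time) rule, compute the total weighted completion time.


Compute p/w ratios and sort ascending (WSPT): [(7, 5), (8, 5), (5, 3), (9, 4), (9, 3), (10, 3)]
Compute weighted completion times:
  Job (p=7,w=5): C=7, w*C=5*7=35
  Job (p=8,w=5): C=15, w*C=5*15=75
  Job (p=5,w=3): C=20, w*C=3*20=60
  Job (p=9,w=4): C=29, w*C=4*29=116
  Job (p=9,w=3): C=38, w*C=3*38=114
  Job (p=10,w=3): C=48, w*C=3*48=144
Total weighted completion time = 544

544


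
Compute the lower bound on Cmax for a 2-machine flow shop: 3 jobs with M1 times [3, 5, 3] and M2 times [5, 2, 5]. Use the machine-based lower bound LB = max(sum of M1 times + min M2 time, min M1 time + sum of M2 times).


LB1 = sum(M1 times) + min(M2 times) = 11 + 2 = 13
LB2 = min(M1 times) + sum(M2 times) = 3 + 12 = 15
Lower bound = max(LB1, LB2) = max(13, 15) = 15

15


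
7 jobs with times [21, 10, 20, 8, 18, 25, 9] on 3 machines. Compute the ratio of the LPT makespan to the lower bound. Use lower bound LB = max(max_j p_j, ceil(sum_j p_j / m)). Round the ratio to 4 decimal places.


LPT order: [25, 21, 20, 18, 10, 9, 8]
Machine loads after assignment: [34, 39, 38]
LPT makespan = 39
Lower bound = max(max_job, ceil(total/3)) = max(25, 37) = 37
Ratio = 39 / 37 = 1.0541

1.0541


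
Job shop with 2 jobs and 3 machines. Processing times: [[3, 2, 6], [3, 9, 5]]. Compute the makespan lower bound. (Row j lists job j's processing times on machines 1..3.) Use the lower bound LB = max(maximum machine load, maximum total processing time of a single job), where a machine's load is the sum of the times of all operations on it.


Machine loads:
  Machine 1: 3 + 3 = 6
  Machine 2: 2 + 9 = 11
  Machine 3: 6 + 5 = 11
Max machine load = 11
Job totals:
  Job 1: 11
  Job 2: 17
Max job total = 17
Lower bound = max(11, 17) = 17

17


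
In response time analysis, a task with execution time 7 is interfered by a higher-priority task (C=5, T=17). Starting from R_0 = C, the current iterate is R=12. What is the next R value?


R_next = C + ceil(R_prev / T_hp) * C_hp
ceil(12 / 17) = ceil(0.7059) = 1
Interference = 1 * 5 = 5
R_next = 7 + 5 = 12
R_next = R_prev, so the iteration has converged (response time = 12).

12


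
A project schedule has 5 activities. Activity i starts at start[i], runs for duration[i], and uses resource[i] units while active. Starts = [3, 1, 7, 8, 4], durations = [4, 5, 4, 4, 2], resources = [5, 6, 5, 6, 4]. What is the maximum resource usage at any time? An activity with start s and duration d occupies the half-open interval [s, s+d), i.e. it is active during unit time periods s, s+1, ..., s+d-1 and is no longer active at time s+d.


Each activity i is active on [start_i, start_i + duration_i).
Compute total resource usage per time slot:
  t=0: active resources = [], total = 0
  t=1: active resources = [6], total = 6
  t=2: active resources = [6], total = 6
  t=3: active resources = [5, 6], total = 11
  t=4: active resources = [5, 6, 4], total = 15
  t=5: active resources = [5, 6, 4], total = 15
  t=6: active resources = [5], total = 5
  t=7: active resources = [5], total = 5
  t=8: active resources = [5, 6], total = 11
  t=9: active resources = [5, 6], total = 11
  t=10: active resources = [5, 6], total = 11
  t=11: active resources = [6], total = 6
Peak resource demand = 15

15


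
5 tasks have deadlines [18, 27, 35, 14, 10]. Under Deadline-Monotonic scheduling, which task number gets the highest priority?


Sort tasks by relative deadline (ascending):
  Task 5: deadline = 10
  Task 4: deadline = 14
  Task 1: deadline = 18
  Task 2: deadline = 27
  Task 3: deadline = 35
Priority order (highest first): [5, 4, 1, 2, 3]
Highest priority task = 5

5


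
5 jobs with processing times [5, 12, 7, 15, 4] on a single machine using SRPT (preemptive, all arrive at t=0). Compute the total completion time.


Since all jobs arrive at t=0, SRPT equals SPT ordering.
SPT order: [4, 5, 7, 12, 15]
Completion times:
  Job 1: p=4, C=4
  Job 2: p=5, C=9
  Job 3: p=7, C=16
  Job 4: p=12, C=28
  Job 5: p=15, C=43
Total completion time = 4 + 9 + 16 + 28 + 43 = 100

100


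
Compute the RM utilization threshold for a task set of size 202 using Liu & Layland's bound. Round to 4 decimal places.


Compute 2^(1/202) = 1.0034373158
Subtract 1: 1.0034373158 - 1 = 0.0034373158
Multiply by n: 202 * 0.0034373158 = 0.6943377916
Round to 4 dp: 0.6943

0.6943


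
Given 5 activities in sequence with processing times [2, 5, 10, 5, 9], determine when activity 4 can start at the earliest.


Activity 4 starts after activities 1 through 3 complete.
Predecessor durations: [2, 5, 10]
ES = 2 + 5 + 10 = 17

17


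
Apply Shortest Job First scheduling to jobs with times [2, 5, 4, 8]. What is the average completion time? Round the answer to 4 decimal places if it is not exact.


SJF order (ascending): [2, 4, 5, 8]
Completion times:
  Job 1: burst=2, C=2
  Job 2: burst=4, C=6
  Job 3: burst=5, C=11
  Job 4: burst=8, C=19
Average completion = 38/4 = 9.5

9.5


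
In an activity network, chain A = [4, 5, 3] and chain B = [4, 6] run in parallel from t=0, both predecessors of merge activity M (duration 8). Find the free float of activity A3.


ES(A3) = sum of predecessors on chain A = 9
EF(A3) = ES + duration = 9 + 3 = 12
Successor of A3 is M. ES(M) = max(sum(A), sum(B)) = max(12, 10) = 12
Free float = ES(successor) - EF(current) = 12 - 12 = 0

0


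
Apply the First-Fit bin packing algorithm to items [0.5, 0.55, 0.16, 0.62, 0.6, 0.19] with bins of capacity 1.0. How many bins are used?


Place items sequentially using First-Fit:
  Item 0.5 -> new Bin 1
  Item 0.55 -> new Bin 2
  Item 0.16 -> Bin 1 (now 0.66)
  Item 0.62 -> new Bin 3
  Item 0.6 -> new Bin 4
  Item 0.19 -> Bin 1 (now 0.85)
Total bins used = 4

4


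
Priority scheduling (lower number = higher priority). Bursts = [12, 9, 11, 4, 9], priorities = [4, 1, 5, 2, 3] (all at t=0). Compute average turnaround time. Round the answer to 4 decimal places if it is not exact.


Sort by priority (ascending = highest first):
Order: [(1, 9), (2, 4), (3, 9), (4, 12), (5, 11)]
Completion times:
  Priority 1, burst=9, C=9
  Priority 2, burst=4, C=13
  Priority 3, burst=9, C=22
  Priority 4, burst=12, C=34
  Priority 5, burst=11, C=45
Average turnaround = 123/5 = 24.6

24.6


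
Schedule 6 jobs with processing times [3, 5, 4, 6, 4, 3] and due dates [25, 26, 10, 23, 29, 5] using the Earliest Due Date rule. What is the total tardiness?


Sort by due date (EDD order): [(3, 5), (4, 10), (6, 23), (3, 25), (5, 26), (4, 29)]
Compute completion times and tardiness:
  Job 1: p=3, d=5, C=3, tardiness=max(0,3-5)=0
  Job 2: p=4, d=10, C=7, tardiness=max(0,7-10)=0
  Job 3: p=6, d=23, C=13, tardiness=max(0,13-23)=0
  Job 4: p=3, d=25, C=16, tardiness=max(0,16-25)=0
  Job 5: p=5, d=26, C=21, tardiness=max(0,21-26)=0
  Job 6: p=4, d=29, C=25, tardiness=max(0,25-29)=0
Total tardiness = 0

0


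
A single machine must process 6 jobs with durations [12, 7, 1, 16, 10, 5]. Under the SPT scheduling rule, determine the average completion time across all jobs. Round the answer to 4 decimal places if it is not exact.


Sort jobs by processing time (SPT order): [1, 5, 7, 10, 12, 16]
Compute completion times sequentially:
  Job 1: processing = 1, completes at 1
  Job 2: processing = 5, completes at 6
  Job 3: processing = 7, completes at 13
  Job 4: processing = 10, completes at 23
  Job 5: processing = 12, completes at 35
  Job 6: processing = 16, completes at 51
Sum of completion times = 129
Average completion time = 129/6 = 21.5

21.5


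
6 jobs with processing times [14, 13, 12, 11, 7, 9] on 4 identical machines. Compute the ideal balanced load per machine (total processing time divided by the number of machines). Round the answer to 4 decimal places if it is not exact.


Total processing time = 14 + 13 + 12 + 11 + 7 + 9 = 66
Number of machines = 4
Ideal balanced load = 66 / 4 = 16.5

16.5


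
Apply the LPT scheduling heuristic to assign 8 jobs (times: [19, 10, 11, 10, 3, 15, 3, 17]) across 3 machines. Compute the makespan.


Sort jobs in decreasing order (LPT): [19, 17, 15, 11, 10, 10, 3, 3]
Assign each job to the least loaded machine:
  Machine 1: jobs [19, 10], load = 29
  Machine 2: jobs [17, 10, 3], load = 30
  Machine 3: jobs [15, 11, 3], load = 29
Makespan = max load = 30

30


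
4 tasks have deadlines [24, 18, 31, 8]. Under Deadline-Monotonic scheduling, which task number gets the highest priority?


Sort tasks by relative deadline (ascending):
  Task 4: deadline = 8
  Task 2: deadline = 18
  Task 1: deadline = 24
  Task 3: deadline = 31
Priority order (highest first): [4, 2, 1, 3]
Highest priority task = 4

4


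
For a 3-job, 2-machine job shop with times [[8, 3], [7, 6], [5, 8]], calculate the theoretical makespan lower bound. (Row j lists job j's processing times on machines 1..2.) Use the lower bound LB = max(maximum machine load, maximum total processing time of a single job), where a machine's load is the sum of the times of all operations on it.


Machine loads:
  Machine 1: 8 + 7 + 5 = 20
  Machine 2: 3 + 6 + 8 = 17
Max machine load = 20
Job totals:
  Job 1: 11
  Job 2: 13
  Job 3: 13
Max job total = 13
Lower bound = max(20, 13) = 20

20


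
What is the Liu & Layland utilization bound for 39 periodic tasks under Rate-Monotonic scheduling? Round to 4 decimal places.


Compute 2^(1/39) = 1.0179318843
Subtract 1: 1.0179318843 - 1 = 0.0179318843
Multiply by n: 39 * 0.0179318843 = 0.6993434877
Round to 4 dp: 0.6993

0.6993


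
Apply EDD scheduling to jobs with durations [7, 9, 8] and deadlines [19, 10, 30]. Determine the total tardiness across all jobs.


Sort by due date (EDD order): [(9, 10), (7, 19), (8, 30)]
Compute completion times and tardiness:
  Job 1: p=9, d=10, C=9, tardiness=max(0,9-10)=0
  Job 2: p=7, d=19, C=16, tardiness=max(0,16-19)=0
  Job 3: p=8, d=30, C=24, tardiness=max(0,24-30)=0
Total tardiness = 0

0


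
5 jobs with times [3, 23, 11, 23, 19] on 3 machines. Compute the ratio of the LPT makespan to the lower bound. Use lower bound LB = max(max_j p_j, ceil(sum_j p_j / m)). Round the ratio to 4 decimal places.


LPT order: [23, 23, 19, 11, 3]
Machine loads after assignment: [26, 23, 30]
LPT makespan = 30
Lower bound = max(max_job, ceil(total/3)) = max(23, 27) = 27
Ratio = 30 / 27 = 1.1111

1.1111


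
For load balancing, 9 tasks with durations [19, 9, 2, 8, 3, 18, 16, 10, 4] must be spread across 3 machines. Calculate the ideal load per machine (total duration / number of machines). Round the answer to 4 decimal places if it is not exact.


Total processing time = 19 + 9 + 2 + 8 + 3 + 18 + 16 + 10 + 4 = 89
Number of machines = 3
Ideal balanced load = 89 / 3 = 29.6667

29.6667


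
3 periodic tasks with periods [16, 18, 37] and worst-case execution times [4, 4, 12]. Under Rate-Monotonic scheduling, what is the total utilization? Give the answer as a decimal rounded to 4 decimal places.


Compute individual utilizations (exact fractions):
  Task 1: C/T = 4/16 = 1/4 (approx. 0.25)
  Task 2: C/T = 4/18 = 2/9 (approx. 0.2222)
  Task 3: C/T = 12/37 (approx. 0.3243)
Total utilization U = 1/4 + 2/9 + 12/37 = 1061/1332
Rounded to 4 decimal places: U = 0.7965
RM (Liu & Layland) bound for 3 tasks = 0.779763; compare with U = 1061/1332 (approx. 0.796547)
bound < U <= 1, so the RM sufficient condition is not met (inconclusive; an exact test such as response-time analysis is needed).

0.7965


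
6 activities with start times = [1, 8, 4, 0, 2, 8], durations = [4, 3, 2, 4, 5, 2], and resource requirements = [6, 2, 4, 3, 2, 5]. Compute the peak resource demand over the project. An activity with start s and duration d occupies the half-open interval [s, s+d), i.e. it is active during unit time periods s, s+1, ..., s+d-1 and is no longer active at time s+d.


Each activity i is active on [start_i, start_i + duration_i).
Compute total resource usage per time slot:
  t=0: active resources = [3], total = 3
  t=1: active resources = [6, 3], total = 9
  t=2: active resources = [6, 3, 2], total = 11
  t=3: active resources = [6, 3, 2], total = 11
  t=4: active resources = [6, 4, 2], total = 12
  t=5: active resources = [4, 2], total = 6
  t=6: active resources = [2], total = 2
  t=7: active resources = [], total = 0
  t=8: active resources = [2, 5], total = 7
  t=9: active resources = [2, 5], total = 7
  t=10: active resources = [2], total = 2
Peak resource demand = 12

12


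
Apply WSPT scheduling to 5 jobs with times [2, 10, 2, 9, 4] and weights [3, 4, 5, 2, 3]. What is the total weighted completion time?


Compute p/w ratios and sort ascending (WSPT): [(2, 5), (2, 3), (4, 3), (10, 4), (9, 2)]
Compute weighted completion times:
  Job (p=2,w=5): C=2, w*C=5*2=10
  Job (p=2,w=3): C=4, w*C=3*4=12
  Job (p=4,w=3): C=8, w*C=3*8=24
  Job (p=10,w=4): C=18, w*C=4*18=72
  Job (p=9,w=2): C=27, w*C=2*27=54
Total weighted completion time = 172

172


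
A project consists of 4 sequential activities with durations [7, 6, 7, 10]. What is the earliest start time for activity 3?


Activity 3 starts after activities 1 through 2 complete.
Predecessor durations: [7, 6]
ES = 7 + 6 = 13

13


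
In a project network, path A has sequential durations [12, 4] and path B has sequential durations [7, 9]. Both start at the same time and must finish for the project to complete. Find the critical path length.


Path A total = 12 + 4 = 16
Path B total = 7 + 9 = 16
Critical path = longest path = max(16, 16) = 16

16
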